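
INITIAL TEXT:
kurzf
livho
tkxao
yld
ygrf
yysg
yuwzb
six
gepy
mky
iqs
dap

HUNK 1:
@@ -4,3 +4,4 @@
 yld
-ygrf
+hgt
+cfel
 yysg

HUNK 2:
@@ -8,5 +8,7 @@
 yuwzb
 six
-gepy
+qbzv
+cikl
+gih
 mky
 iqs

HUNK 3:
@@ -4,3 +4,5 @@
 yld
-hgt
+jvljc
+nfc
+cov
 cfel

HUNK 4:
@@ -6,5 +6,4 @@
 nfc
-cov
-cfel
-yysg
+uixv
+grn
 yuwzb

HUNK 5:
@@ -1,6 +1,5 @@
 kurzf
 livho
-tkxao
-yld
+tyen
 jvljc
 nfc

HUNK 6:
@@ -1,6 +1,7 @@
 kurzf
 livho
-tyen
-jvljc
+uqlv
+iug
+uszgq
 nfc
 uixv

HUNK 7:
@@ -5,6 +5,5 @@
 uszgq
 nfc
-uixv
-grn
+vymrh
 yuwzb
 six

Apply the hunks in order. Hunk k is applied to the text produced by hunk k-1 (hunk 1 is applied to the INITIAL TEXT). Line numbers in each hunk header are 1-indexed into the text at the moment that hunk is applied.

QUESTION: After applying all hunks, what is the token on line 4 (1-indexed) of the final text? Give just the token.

Hunk 1: at line 4 remove [ygrf] add [hgt,cfel] -> 13 lines: kurzf livho tkxao yld hgt cfel yysg yuwzb six gepy mky iqs dap
Hunk 2: at line 8 remove [gepy] add [qbzv,cikl,gih] -> 15 lines: kurzf livho tkxao yld hgt cfel yysg yuwzb six qbzv cikl gih mky iqs dap
Hunk 3: at line 4 remove [hgt] add [jvljc,nfc,cov] -> 17 lines: kurzf livho tkxao yld jvljc nfc cov cfel yysg yuwzb six qbzv cikl gih mky iqs dap
Hunk 4: at line 6 remove [cov,cfel,yysg] add [uixv,grn] -> 16 lines: kurzf livho tkxao yld jvljc nfc uixv grn yuwzb six qbzv cikl gih mky iqs dap
Hunk 5: at line 1 remove [tkxao,yld] add [tyen] -> 15 lines: kurzf livho tyen jvljc nfc uixv grn yuwzb six qbzv cikl gih mky iqs dap
Hunk 6: at line 1 remove [tyen,jvljc] add [uqlv,iug,uszgq] -> 16 lines: kurzf livho uqlv iug uszgq nfc uixv grn yuwzb six qbzv cikl gih mky iqs dap
Hunk 7: at line 5 remove [uixv,grn] add [vymrh] -> 15 lines: kurzf livho uqlv iug uszgq nfc vymrh yuwzb six qbzv cikl gih mky iqs dap
Final line 4: iug

Answer: iug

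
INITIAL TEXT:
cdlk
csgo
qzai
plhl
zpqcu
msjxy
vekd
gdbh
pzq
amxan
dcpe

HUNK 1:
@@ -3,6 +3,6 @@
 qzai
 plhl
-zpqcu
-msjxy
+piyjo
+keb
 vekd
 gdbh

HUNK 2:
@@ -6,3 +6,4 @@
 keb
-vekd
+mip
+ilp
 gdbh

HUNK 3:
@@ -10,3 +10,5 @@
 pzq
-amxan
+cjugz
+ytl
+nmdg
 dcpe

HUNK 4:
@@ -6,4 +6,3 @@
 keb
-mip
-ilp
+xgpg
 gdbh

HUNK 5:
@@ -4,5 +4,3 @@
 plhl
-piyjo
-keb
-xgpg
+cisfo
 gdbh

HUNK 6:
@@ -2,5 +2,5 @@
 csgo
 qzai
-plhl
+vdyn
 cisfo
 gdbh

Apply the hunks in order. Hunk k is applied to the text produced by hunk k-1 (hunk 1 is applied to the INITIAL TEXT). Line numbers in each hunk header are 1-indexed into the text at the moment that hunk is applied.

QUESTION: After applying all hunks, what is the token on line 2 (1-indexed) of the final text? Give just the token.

Hunk 1: at line 3 remove [zpqcu,msjxy] add [piyjo,keb] -> 11 lines: cdlk csgo qzai plhl piyjo keb vekd gdbh pzq amxan dcpe
Hunk 2: at line 6 remove [vekd] add [mip,ilp] -> 12 lines: cdlk csgo qzai plhl piyjo keb mip ilp gdbh pzq amxan dcpe
Hunk 3: at line 10 remove [amxan] add [cjugz,ytl,nmdg] -> 14 lines: cdlk csgo qzai plhl piyjo keb mip ilp gdbh pzq cjugz ytl nmdg dcpe
Hunk 4: at line 6 remove [mip,ilp] add [xgpg] -> 13 lines: cdlk csgo qzai plhl piyjo keb xgpg gdbh pzq cjugz ytl nmdg dcpe
Hunk 5: at line 4 remove [piyjo,keb,xgpg] add [cisfo] -> 11 lines: cdlk csgo qzai plhl cisfo gdbh pzq cjugz ytl nmdg dcpe
Hunk 6: at line 2 remove [plhl] add [vdyn] -> 11 lines: cdlk csgo qzai vdyn cisfo gdbh pzq cjugz ytl nmdg dcpe
Final line 2: csgo

Answer: csgo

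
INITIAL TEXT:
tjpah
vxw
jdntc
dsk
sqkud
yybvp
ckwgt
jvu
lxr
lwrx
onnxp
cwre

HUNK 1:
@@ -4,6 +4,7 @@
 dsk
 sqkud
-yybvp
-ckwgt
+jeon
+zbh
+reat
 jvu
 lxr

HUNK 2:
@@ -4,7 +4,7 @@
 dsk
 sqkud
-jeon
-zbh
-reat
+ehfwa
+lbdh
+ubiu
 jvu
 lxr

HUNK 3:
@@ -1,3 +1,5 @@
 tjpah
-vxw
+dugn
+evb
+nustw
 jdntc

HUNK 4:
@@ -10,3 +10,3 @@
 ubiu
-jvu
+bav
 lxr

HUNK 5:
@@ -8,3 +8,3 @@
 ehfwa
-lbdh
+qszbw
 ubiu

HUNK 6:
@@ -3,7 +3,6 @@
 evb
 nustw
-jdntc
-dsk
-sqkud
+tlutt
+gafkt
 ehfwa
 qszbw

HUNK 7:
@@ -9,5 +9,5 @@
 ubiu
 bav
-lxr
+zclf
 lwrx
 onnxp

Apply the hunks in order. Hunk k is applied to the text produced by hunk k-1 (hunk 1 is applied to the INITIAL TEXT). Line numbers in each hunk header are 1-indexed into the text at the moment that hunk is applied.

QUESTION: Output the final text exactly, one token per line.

Answer: tjpah
dugn
evb
nustw
tlutt
gafkt
ehfwa
qszbw
ubiu
bav
zclf
lwrx
onnxp
cwre

Derivation:
Hunk 1: at line 4 remove [yybvp,ckwgt] add [jeon,zbh,reat] -> 13 lines: tjpah vxw jdntc dsk sqkud jeon zbh reat jvu lxr lwrx onnxp cwre
Hunk 2: at line 4 remove [jeon,zbh,reat] add [ehfwa,lbdh,ubiu] -> 13 lines: tjpah vxw jdntc dsk sqkud ehfwa lbdh ubiu jvu lxr lwrx onnxp cwre
Hunk 3: at line 1 remove [vxw] add [dugn,evb,nustw] -> 15 lines: tjpah dugn evb nustw jdntc dsk sqkud ehfwa lbdh ubiu jvu lxr lwrx onnxp cwre
Hunk 4: at line 10 remove [jvu] add [bav] -> 15 lines: tjpah dugn evb nustw jdntc dsk sqkud ehfwa lbdh ubiu bav lxr lwrx onnxp cwre
Hunk 5: at line 8 remove [lbdh] add [qszbw] -> 15 lines: tjpah dugn evb nustw jdntc dsk sqkud ehfwa qszbw ubiu bav lxr lwrx onnxp cwre
Hunk 6: at line 3 remove [jdntc,dsk,sqkud] add [tlutt,gafkt] -> 14 lines: tjpah dugn evb nustw tlutt gafkt ehfwa qszbw ubiu bav lxr lwrx onnxp cwre
Hunk 7: at line 9 remove [lxr] add [zclf] -> 14 lines: tjpah dugn evb nustw tlutt gafkt ehfwa qszbw ubiu bav zclf lwrx onnxp cwre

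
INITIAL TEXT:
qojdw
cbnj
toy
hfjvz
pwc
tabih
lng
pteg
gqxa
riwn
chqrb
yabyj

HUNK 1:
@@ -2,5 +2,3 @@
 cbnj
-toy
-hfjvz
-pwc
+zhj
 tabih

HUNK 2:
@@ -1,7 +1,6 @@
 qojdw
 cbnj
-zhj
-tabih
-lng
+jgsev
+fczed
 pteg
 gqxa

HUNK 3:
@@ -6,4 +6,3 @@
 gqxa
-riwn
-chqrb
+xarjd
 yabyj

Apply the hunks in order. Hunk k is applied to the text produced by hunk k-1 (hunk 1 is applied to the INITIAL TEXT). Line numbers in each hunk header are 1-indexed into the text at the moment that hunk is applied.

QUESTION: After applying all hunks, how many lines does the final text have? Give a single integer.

Hunk 1: at line 2 remove [toy,hfjvz,pwc] add [zhj] -> 10 lines: qojdw cbnj zhj tabih lng pteg gqxa riwn chqrb yabyj
Hunk 2: at line 1 remove [zhj,tabih,lng] add [jgsev,fczed] -> 9 lines: qojdw cbnj jgsev fczed pteg gqxa riwn chqrb yabyj
Hunk 3: at line 6 remove [riwn,chqrb] add [xarjd] -> 8 lines: qojdw cbnj jgsev fczed pteg gqxa xarjd yabyj
Final line count: 8

Answer: 8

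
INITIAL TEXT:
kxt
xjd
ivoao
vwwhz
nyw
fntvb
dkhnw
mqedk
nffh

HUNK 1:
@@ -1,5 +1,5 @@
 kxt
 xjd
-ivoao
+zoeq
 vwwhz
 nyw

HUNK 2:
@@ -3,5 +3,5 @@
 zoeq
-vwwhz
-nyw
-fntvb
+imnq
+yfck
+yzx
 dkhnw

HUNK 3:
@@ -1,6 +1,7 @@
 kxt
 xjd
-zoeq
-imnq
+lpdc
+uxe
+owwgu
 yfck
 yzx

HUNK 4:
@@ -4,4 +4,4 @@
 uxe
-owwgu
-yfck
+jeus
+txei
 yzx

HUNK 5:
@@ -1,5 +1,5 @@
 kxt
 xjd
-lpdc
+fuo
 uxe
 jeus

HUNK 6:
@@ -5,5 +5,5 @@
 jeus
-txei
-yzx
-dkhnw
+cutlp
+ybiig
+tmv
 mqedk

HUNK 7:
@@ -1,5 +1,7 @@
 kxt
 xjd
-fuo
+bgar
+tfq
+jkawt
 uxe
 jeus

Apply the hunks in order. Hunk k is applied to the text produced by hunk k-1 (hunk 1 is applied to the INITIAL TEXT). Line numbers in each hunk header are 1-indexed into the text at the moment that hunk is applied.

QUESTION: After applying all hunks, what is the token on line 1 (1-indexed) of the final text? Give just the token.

Hunk 1: at line 1 remove [ivoao] add [zoeq] -> 9 lines: kxt xjd zoeq vwwhz nyw fntvb dkhnw mqedk nffh
Hunk 2: at line 3 remove [vwwhz,nyw,fntvb] add [imnq,yfck,yzx] -> 9 lines: kxt xjd zoeq imnq yfck yzx dkhnw mqedk nffh
Hunk 3: at line 1 remove [zoeq,imnq] add [lpdc,uxe,owwgu] -> 10 lines: kxt xjd lpdc uxe owwgu yfck yzx dkhnw mqedk nffh
Hunk 4: at line 4 remove [owwgu,yfck] add [jeus,txei] -> 10 lines: kxt xjd lpdc uxe jeus txei yzx dkhnw mqedk nffh
Hunk 5: at line 1 remove [lpdc] add [fuo] -> 10 lines: kxt xjd fuo uxe jeus txei yzx dkhnw mqedk nffh
Hunk 6: at line 5 remove [txei,yzx,dkhnw] add [cutlp,ybiig,tmv] -> 10 lines: kxt xjd fuo uxe jeus cutlp ybiig tmv mqedk nffh
Hunk 7: at line 1 remove [fuo] add [bgar,tfq,jkawt] -> 12 lines: kxt xjd bgar tfq jkawt uxe jeus cutlp ybiig tmv mqedk nffh
Final line 1: kxt

Answer: kxt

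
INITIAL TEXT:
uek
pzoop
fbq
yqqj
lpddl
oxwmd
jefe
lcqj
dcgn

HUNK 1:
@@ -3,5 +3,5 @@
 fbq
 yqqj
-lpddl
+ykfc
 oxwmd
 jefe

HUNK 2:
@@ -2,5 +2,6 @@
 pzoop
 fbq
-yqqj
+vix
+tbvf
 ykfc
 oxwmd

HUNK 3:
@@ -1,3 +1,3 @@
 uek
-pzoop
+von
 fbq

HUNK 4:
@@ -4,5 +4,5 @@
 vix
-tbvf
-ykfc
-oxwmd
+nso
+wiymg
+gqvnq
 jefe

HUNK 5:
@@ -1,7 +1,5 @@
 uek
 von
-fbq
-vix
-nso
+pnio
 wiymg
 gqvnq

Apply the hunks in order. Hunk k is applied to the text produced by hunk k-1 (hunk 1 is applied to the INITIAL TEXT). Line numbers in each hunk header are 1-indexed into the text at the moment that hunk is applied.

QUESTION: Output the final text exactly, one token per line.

Hunk 1: at line 3 remove [lpddl] add [ykfc] -> 9 lines: uek pzoop fbq yqqj ykfc oxwmd jefe lcqj dcgn
Hunk 2: at line 2 remove [yqqj] add [vix,tbvf] -> 10 lines: uek pzoop fbq vix tbvf ykfc oxwmd jefe lcqj dcgn
Hunk 3: at line 1 remove [pzoop] add [von] -> 10 lines: uek von fbq vix tbvf ykfc oxwmd jefe lcqj dcgn
Hunk 4: at line 4 remove [tbvf,ykfc,oxwmd] add [nso,wiymg,gqvnq] -> 10 lines: uek von fbq vix nso wiymg gqvnq jefe lcqj dcgn
Hunk 5: at line 1 remove [fbq,vix,nso] add [pnio] -> 8 lines: uek von pnio wiymg gqvnq jefe lcqj dcgn

Answer: uek
von
pnio
wiymg
gqvnq
jefe
lcqj
dcgn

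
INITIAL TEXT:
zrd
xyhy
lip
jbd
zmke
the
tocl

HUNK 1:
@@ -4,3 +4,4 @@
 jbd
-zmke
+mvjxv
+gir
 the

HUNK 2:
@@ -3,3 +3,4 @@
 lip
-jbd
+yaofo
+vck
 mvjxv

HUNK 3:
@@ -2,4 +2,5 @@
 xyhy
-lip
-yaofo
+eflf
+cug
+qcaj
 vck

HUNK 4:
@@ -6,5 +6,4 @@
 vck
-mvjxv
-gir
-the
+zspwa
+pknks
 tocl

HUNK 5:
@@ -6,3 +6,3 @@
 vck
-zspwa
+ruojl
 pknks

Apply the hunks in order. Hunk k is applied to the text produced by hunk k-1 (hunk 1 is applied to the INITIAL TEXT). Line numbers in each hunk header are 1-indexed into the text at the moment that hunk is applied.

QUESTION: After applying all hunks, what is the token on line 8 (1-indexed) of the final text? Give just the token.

Answer: pknks

Derivation:
Hunk 1: at line 4 remove [zmke] add [mvjxv,gir] -> 8 lines: zrd xyhy lip jbd mvjxv gir the tocl
Hunk 2: at line 3 remove [jbd] add [yaofo,vck] -> 9 lines: zrd xyhy lip yaofo vck mvjxv gir the tocl
Hunk 3: at line 2 remove [lip,yaofo] add [eflf,cug,qcaj] -> 10 lines: zrd xyhy eflf cug qcaj vck mvjxv gir the tocl
Hunk 4: at line 6 remove [mvjxv,gir,the] add [zspwa,pknks] -> 9 lines: zrd xyhy eflf cug qcaj vck zspwa pknks tocl
Hunk 5: at line 6 remove [zspwa] add [ruojl] -> 9 lines: zrd xyhy eflf cug qcaj vck ruojl pknks tocl
Final line 8: pknks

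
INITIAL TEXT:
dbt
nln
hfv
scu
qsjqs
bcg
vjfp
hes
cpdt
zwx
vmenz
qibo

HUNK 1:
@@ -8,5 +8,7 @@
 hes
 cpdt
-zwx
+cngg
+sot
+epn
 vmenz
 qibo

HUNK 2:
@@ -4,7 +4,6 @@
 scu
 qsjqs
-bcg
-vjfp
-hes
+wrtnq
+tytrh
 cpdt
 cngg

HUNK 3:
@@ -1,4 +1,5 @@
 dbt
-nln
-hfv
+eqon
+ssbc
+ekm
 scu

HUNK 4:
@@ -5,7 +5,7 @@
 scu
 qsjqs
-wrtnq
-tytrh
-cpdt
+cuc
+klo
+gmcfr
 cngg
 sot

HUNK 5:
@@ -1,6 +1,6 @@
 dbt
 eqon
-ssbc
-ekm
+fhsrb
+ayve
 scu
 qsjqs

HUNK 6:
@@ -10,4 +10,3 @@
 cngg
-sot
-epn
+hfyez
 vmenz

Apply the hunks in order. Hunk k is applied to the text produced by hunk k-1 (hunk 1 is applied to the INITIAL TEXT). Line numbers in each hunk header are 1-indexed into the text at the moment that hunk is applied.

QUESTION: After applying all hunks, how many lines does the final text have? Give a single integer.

Answer: 13

Derivation:
Hunk 1: at line 8 remove [zwx] add [cngg,sot,epn] -> 14 lines: dbt nln hfv scu qsjqs bcg vjfp hes cpdt cngg sot epn vmenz qibo
Hunk 2: at line 4 remove [bcg,vjfp,hes] add [wrtnq,tytrh] -> 13 lines: dbt nln hfv scu qsjqs wrtnq tytrh cpdt cngg sot epn vmenz qibo
Hunk 3: at line 1 remove [nln,hfv] add [eqon,ssbc,ekm] -> 14 lines: dbt eqon ssbc ekm scu qsjqs wrtnq tytrh cpdt cngg sot epn vmenz qibo
Hunk 4: at line 5 remove [wrtnq,tytrh,cpdt] add [cuc,klo,gmcfr] -> 14 lines: dbt eqon ssbc ekm scu qsjqs cuc klo gmcfr cngg sot epn vmenz qibo
Hunk 5: at line 1 remove [ssbc,ekm] add [fhsrb,ayve] -> 14 lines: dbt eqon fhsrb ayve scu qsjqs cuc klo gmcfr cngg sot epn vmenz qibo
Hunk 6: at line 10 remove [sot,epn] add [hfyez] -> 13 lines: dbt eqon fhsrb ayve scu qsjqs cuc klo gmcfr cngg hfyez vmenz qibo
Final line count: 13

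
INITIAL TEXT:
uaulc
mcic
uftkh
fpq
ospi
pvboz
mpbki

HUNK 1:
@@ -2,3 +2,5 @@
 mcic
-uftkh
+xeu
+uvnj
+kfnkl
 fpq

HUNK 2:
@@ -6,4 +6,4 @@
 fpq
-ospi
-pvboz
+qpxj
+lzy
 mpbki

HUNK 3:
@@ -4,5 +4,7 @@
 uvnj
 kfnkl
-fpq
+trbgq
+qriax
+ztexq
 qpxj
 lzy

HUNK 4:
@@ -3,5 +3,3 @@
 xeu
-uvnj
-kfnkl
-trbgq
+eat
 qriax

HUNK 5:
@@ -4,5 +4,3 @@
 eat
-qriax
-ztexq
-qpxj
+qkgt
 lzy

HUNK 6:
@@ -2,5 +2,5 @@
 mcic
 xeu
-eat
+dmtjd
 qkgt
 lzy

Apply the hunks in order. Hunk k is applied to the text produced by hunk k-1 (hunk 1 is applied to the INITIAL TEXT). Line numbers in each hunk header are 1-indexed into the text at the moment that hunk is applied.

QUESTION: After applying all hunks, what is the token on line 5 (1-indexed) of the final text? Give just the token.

Hunk 1: at line 2 remove [uftkh] add [xeu,uvnj,kfnkl] -> 9 lines: uaulc mcic xeu uvnj kfnkl fpq ospi pvboz mpbki
Hunk 2: at line 6 remove [ospi,pvboz] add [qpxj,lzy] -> 9 lines: uaulc mcic xeu uvnj kfnkl fpq qpxj lzy mpbki
Hunk 3: at line 4 remove [fpq] add [trbgq,qriax,ztexq] -> 11 lines: uaulc mcic xeu uvnj kfnkl trbgq qriax ztexq qpxj lzy mpbki
Hunk 4: at line 3 remove [uvnj,kfnkl,trbgq] add [eat] -> 9 lines: uaulc mcic xeu eat qriax ztexq qpxj lzy mpbki
Hunk 5: at line 4 remove [qriax,ztexq,qpxj] add [qkgt] -> 7 lines: uaulc mcic xeu eat qkgt lzy mpbki
Hunk 6: at line 2 remove [eat] add [dmtjd] -> 7 lines: uaulc mcic xeu dmtjd qkgt lzy mpbki
Final line 5: qkgt

Answer: qkgt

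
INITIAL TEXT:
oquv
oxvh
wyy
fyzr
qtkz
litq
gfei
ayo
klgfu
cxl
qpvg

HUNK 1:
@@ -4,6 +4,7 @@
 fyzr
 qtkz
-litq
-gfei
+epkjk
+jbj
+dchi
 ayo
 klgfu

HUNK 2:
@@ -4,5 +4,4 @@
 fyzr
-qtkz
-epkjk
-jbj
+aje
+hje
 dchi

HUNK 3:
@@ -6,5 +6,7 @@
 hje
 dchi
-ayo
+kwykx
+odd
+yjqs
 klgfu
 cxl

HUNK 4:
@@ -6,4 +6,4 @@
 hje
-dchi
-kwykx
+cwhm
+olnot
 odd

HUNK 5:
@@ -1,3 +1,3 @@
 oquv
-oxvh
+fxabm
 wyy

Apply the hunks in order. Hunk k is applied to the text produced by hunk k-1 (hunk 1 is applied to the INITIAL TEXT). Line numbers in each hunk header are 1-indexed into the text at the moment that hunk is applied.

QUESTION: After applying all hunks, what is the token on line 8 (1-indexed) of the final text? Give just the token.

Hunk 1: at line 4 remove [litq,gfei] add [epkjk,jbj,dchi] -> 12 lines: oquv oxvh wyy fyzr qtkz epkjk jbj dchi ayo klgfu cxl qpvg
Hunk 2: at line 4 remove [qtkz,epkjk,jbj] add [aje,hje] -> 11 lines: oquv oxvh wyy fyzr aje hje dchi ayo klgfu cxl qpvg
Hunk 3: at line 6 remove [ayo] add [kwykx,odd,yjqs] -> 13 lines: oquv oxvh wyy fyzr aje hje dchi kwykx odd yjqs klgfu cxl qpvg
Hunk 4: at line 6 remove [dchi,kwykx] add [cwhm,olnot] -> 13 lines: oquv oxvh wyy fyzr aje hje cwhm olnot odd yjqs klgfu cxl qpvg
Hunk 5: at line 1 remove [oxvh] add [fxabm] -> 13 lines: oquv fxabm wyy fyzr aje hje cwhm olnot odd yjqs klgfu cxl qpvg
Final line 8: olnot

Answer: olnot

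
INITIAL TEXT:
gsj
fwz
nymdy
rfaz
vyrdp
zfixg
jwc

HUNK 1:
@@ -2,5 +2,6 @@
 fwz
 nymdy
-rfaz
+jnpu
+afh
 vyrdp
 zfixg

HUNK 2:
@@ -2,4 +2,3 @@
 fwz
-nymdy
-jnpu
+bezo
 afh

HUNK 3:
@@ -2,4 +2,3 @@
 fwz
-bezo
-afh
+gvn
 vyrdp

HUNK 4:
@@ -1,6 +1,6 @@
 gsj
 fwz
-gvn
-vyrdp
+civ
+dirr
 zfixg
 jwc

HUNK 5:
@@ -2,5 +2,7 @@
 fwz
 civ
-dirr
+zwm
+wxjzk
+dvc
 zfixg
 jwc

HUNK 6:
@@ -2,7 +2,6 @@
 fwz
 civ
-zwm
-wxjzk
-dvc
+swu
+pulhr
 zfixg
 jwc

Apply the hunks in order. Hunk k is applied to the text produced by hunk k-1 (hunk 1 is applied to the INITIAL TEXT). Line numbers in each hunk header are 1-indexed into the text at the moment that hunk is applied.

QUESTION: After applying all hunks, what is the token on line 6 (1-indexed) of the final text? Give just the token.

Hunk 1: at line 2 remove [rfaz] add [jnpu,afh] -> 8 lines: gsj fwz nymdy jnpu afh vyrdp zfixg jwc
Hunk 2: at line 2 remove [nymdy,jnpu] add [bezo] -> 7 lines: gsj fwz bezo afh vyrdp zfixg jwc
Hunk 3: at line 2 remove [bezo,afh] add [gvn] -> 6 lines: gsj fwz gvn vyrdp zfixg jwc
Hunk 4: at line 1 remove [gvn,vyrdp] add [civ,dirr] -> 6 lines: gsj fwz civ dirr zfixg jwc
Hunk 5: at line 2 remove [dirr] add [zwm,wxjzk,dvc] -> 8 lines: gsj fwz civ zwm wxjzk dvc zfixg jwc
Hunk 6: at line 2 remove [zwm,wxjzk,dvc] add [swu,pulhr] -> 7 lines: gsj fwz civ swu pulhr zfixg jwc
Final line 6: zfixg

Answer: zfixg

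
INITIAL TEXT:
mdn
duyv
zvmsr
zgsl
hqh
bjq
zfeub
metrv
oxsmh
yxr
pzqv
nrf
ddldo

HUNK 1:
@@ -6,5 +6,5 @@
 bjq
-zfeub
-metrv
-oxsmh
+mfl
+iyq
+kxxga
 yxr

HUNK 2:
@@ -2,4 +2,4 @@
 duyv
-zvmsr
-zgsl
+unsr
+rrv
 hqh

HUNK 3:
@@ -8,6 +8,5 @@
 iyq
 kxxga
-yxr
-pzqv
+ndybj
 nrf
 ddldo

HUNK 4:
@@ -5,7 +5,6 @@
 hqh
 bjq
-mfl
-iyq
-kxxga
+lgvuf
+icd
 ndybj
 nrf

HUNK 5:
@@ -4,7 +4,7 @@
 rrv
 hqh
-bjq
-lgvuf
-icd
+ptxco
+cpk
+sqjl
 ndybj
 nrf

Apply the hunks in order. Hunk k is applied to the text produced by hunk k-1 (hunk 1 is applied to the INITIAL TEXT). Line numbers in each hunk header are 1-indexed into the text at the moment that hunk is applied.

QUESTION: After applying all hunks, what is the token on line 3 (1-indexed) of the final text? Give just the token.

Answer: unsr

Derivation:
Hunk 1: at line 6 remove [zfeub,metrv,oxsmh] add [mfl,iyq,kxxga] -> 13 lines: mdn duyv zvmsr zgsl hqh bjq mfl iyq kxxga yxr pzqv nrf ddldo
Hunk 2: at line 2 remove [zvmsr,zgsl] add [unsr,rrv] -> 13 lines: mdn duyv unsr rrv hqh bjq mfl iyq kxxga yxr pzqv nrf ddldo
Hunk 3: at line 8 remove [yxr,pzqv] add [ndybj] -> 12 lines: mdn duyv unsr rrv hqh bjq mfl iyq kxxga ndybj nrf ddldo
Hunk 4: at line 5 remove [mfl,iyq,kxxga] add [lgvuf,icd] -> 11 lines: mdn duyv unsr rrv hqh bjq lgvuf icd ndybj nrf ddldo
Hunk 5: at line 4 remove [bjq,lgvuf,icd] add [ptxco,cpk,sqjl] -> 11 lines: mdn duyv unsr rrv hqh ptxco cpk sqjl ndybj nrf ddldo
Final line 3: unsr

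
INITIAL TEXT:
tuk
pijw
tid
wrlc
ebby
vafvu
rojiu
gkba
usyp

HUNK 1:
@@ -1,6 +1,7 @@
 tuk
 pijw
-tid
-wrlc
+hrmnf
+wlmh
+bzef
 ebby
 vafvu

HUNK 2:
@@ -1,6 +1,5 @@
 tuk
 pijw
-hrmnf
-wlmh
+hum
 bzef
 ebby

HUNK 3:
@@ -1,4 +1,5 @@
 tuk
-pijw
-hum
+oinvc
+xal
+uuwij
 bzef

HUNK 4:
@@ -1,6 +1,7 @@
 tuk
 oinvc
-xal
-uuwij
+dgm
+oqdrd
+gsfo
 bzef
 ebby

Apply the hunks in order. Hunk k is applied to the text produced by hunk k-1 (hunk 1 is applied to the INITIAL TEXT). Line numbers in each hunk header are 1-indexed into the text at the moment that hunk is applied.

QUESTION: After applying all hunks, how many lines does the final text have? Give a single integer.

Hunk 1: at line 1 remove [tid,wrlc] add [hrmnf,wlmh,bzef] -> 10 lines: tuk pijw hrmnf wlmh bzef ebby vafvu rojiu gkba usyp
Hunk 2: at line 1 remove [hrmnf,wlmh] add [hum] -> 9 lines: tuk pijw hum bzef ebby vafvu rojiu gkba usyp
Hunk 3: at line 1 remove [pijw,hum] add [oinvc,xal,uuwij] -> 10 lines: tuk oinvc xal uuwij bzef ebby vafvu rojiu gkba usyp
Hunk 4: at line 1 remove [xal,uuwij] add [dgm,oqdrd,gsfo] -> 11 lines: tuk oinvc dgm oqdrd gsfo bzef ebby vafvu rojiu gkba usyp
Final line count: 11

Answer: 11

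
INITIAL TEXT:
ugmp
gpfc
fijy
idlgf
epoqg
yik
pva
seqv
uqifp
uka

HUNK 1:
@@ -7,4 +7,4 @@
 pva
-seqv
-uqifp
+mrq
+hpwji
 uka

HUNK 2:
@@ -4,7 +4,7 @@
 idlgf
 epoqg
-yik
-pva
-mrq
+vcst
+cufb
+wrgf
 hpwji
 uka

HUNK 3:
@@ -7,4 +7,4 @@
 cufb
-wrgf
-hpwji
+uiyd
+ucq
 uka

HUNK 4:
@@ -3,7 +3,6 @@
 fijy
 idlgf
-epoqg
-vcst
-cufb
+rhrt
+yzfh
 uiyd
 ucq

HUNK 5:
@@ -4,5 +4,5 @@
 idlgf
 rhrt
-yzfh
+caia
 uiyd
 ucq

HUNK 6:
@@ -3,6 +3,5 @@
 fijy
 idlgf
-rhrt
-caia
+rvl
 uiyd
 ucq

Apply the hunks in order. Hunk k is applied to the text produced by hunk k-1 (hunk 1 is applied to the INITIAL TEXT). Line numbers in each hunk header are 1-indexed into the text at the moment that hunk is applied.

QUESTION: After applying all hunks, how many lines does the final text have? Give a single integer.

Hunk 1: at line 7 remove [seqv,uqifp] add [mrq,hpwji] -> 10 lines: ugmp gpfc fijy idlgf epoqg yik pva mrq hpwji uka
Hunk 2: at line 4 remove [yik,pva,mrq] add [vcst,cufb,wrgf] -> 10 lines: ugmp gpfc fijy idlgf epoqg vcst cufb wrgf hpwji uka
Hunk 3: at line 7 remove [wrgf,hpwji] add [uiyd,ucq] -> 10 lines: ugmp gpfc fijy idlgf epoqg vcst cufb uiyd ucq uka
Hunk 4: at line 3 remove [epoqg,vcst,cufb] add [rhrt,yzfh] -> 9 lines: ugmp gpfc fijy idlgf rhrt yzfh uiyd ucq uka
Hunk 5: at line 4 remove [yzfh] add [caia] -> 9 lines: ugmp gpfc fijy idlgf rhrt caia uiyd ucq uka
Hunk 6: at line 3 remove [rhrt,caia] add [rvl] -> 8 lines: ugmp gpfc fijy idlgf rvl uiyd ucq uka
Final line count: 8

Answer: 8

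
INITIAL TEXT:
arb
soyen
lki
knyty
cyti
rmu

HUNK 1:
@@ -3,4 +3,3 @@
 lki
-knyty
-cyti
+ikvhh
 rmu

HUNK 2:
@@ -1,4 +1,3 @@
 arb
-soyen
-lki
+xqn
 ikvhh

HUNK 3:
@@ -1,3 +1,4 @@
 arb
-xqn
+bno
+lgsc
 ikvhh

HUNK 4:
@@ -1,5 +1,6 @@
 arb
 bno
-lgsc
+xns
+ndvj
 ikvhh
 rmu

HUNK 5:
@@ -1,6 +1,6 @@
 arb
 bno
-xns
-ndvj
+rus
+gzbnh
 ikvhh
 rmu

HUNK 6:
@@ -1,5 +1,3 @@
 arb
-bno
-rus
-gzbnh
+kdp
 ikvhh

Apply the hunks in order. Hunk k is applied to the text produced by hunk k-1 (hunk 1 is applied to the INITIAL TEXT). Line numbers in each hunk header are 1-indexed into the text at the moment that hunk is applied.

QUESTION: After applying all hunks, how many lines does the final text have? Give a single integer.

Hunk 1: at line 3 remove [knyty,cyti] add [ikvhh] -> 5 lines: arb soyen lki ikvhh rmu
Hunk 2: at line 1 remove [soyen,lki] add [xqn] -> 4 lines: arb xqn ikvhh rmu
Hunk 3: at line 1 remove [xqn] add [bno,lgsc] -> 5 lines: arb bno lgsc ikvhh rmu
Hunk 4: at line 1 remove [lgsc] add [xns,ndvj] -> 6 lines: arb bno xns ndvj ikvhh rmu
Hunk 5: at line 1 remove [xns,ndvj] add [rus,gzbnh] -> 6 lines: arb bno rus gzbnh ikvhh rmu
Hunk 6: at line 1 remove [bno,rus,gzbnh] add [kdp] -> 4 lines: arb kdp ikvhh rmu
Final line count: 4

Answer: 4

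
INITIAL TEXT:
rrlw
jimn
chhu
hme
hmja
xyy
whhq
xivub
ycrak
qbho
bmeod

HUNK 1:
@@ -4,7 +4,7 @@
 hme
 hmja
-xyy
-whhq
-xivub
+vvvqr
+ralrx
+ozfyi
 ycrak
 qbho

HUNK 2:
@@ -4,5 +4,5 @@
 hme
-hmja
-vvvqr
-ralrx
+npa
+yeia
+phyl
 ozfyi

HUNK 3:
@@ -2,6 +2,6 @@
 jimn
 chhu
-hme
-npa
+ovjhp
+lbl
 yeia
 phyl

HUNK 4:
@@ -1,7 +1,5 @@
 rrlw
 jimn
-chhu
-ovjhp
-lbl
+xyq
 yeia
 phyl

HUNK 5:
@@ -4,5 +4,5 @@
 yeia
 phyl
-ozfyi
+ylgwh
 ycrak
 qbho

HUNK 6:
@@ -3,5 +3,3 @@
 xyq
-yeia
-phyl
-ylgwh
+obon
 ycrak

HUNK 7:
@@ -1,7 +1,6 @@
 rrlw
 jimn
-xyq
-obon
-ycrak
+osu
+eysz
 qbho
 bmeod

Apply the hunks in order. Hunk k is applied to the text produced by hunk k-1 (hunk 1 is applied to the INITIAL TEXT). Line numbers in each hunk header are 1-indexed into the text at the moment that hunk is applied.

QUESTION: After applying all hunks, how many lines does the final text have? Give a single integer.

Hunk 1: at line 4 remove [xyy,whhq,xivub] add [vvvqr,ralrx,ozfyi] -> 11 lines: rrlw jimn chhu hme hmja vvvqr ralrx ozfyi ycrak qbho bmeod
Hunk 2: at line 4 remove [hmja,vvvqr,ralrx] add [npa,yeia,phyl] -> 11 lines: rrlw jimn chhu hme npa yeia phyl ozfyi ycrak qbho bmeod
Hunk 3: at line 2 remove [hme,npa] add [ovjhp,lbl] -> 11 lines: rrlw jimn chhu ovjhp lbl yeia phyl ozfyi ycrak qbho bmeod
Hunk 4: at line 1 remove [chhu,ovjhp,lbl] add [xyq] -> 9 lines: rrlw jimn xyq yeia phyl ozfyi ycrak qbho bmeod
Hunk 5: at line 4 remove [ozfyi] add [ylgwh] -> 9 lines: rrlw jimn xyq yeia phyl ylgwh ycrak qbho bmeod
Hunk 6: at line 3 remove [yeia,phyl,ylgwh] add [obon] -> 7 lines: rrlw jimn xyq obon ycrak qbho bmeod
Hunk 7: at line 1 remove [xyq,obon,ycrak] add [osu,eysz] -> 6 lines: rrlw jimn osu eysz qbho bmeod
Final line count: 6

Answer: 6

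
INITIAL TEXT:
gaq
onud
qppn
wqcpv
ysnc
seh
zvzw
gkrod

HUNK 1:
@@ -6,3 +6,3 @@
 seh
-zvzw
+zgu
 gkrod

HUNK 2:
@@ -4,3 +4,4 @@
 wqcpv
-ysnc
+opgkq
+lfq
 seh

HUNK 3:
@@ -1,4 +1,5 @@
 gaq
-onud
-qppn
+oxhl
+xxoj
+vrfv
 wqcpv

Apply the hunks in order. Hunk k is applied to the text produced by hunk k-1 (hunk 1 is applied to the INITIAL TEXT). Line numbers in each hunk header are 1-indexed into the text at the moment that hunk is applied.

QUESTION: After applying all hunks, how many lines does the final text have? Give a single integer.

Answer: 10

Derivation:
Hunk 1: at line 6 remove [zvzw] add [zgu] -> 8 lines: gaq onud qppn wqcpv ysnc seh zgu gkrod
Hunk 2: at line 4 remove [ysnc] add [opgkq,lfq] -> 9 lines: gaq onud qppn wqcpv opgkq lfq seh zgu gkrod
Hunk 3: at line 1 remove [onud,qppn] add [oxhl,xxoj,vrfv] -> 10 lines: gaq oxhl xxoj vrfv wqcpv opgkq lfq seh zgu gkrod
Final line count: 10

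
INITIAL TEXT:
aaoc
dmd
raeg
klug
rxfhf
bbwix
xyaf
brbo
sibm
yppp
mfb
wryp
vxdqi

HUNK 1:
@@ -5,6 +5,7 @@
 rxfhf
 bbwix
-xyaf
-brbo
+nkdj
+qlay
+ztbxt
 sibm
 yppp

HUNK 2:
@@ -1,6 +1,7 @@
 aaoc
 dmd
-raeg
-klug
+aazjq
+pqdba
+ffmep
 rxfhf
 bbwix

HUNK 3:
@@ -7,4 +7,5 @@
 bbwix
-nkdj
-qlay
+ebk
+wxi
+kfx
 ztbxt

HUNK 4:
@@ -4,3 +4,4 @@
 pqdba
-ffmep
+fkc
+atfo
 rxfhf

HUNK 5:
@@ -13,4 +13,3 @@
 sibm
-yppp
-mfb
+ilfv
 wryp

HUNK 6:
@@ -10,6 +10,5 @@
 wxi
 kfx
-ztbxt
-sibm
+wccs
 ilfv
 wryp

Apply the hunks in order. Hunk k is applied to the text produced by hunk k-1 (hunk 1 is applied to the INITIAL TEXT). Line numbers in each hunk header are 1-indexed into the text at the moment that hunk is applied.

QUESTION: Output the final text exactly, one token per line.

Answer: aaoc
dmd
aazjq
pqdba
fkc
atfo
rxfhf
bbwix
ebk
wxi
kfx
wccs
ilfv
wryp
vxdqi

Derivation:
Hunk 1: at line 5 remove [xyaf,brbo] add [nkdj,qlay,ztbxt] -> 14 lines: aaoc dmd raeg klug rxfhf bbwix nkdj qlay ztbxt sibm yppp mfb wryp vxdqi
Hunk 2: at line 1 remove [raeg,klug] add [aazjq,pqdba,ffmep] -> 15 lines: aaoc dmd aazjq pqdba ffmep rxfhf bbwix nkdj qlay ztbxt sibm yppp mfb wryp vxdqi
Hunk 3: at line 7 remove [nkdj,qlay] add [ebk,wxi,kfx] -> 16 lines: aaoc dmd aazjq pqdba ffmep rxfhf bbwix ebk wxi kfx ztbxt sibm yppp mfb wryp vxdqi
Hunk 4: at line 4 remove [ffmep] add [fkc,atfo] -> 17 lines: aaoc dmd aazjq pqdba fkc atfo rxfhf bbwix ebk wxi kfx ztbxt sibm yppp mfb wryp vxdqi
Hunk 5: at line 13 remove [yppp,mfb] add [ilfv] -> 16 lines: aaoc dmd aazjq pqdba fkc atfo rxfhf bbwix ebk wxi kfx ztbxt sibm ilfv wryp vxdqi
Hunk 6: at line 10 remove [ztbxt,sibm] add [wccs] -> 15 lines: aaoc dmd aazjq pqdba fkc atfo rxfhf bbwix ebk wxi kfx wccs ilfv wryp vxdqi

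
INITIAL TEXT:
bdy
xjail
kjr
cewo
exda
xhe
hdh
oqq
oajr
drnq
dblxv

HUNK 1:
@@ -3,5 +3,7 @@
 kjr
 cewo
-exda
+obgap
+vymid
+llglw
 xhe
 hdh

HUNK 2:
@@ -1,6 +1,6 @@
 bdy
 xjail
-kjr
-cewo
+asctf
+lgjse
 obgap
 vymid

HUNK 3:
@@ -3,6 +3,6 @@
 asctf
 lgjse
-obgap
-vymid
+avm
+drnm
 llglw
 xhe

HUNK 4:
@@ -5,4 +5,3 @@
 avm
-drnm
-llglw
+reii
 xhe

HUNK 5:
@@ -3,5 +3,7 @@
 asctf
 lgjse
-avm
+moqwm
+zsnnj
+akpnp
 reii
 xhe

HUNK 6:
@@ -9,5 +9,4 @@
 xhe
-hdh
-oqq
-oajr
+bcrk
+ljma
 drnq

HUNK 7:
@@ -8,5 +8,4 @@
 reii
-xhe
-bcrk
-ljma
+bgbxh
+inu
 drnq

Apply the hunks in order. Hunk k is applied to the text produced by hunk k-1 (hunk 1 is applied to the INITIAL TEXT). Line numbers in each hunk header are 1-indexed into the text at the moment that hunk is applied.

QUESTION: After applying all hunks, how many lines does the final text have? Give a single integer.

Hunk 1: at line 3 remove [exda] add [obgap,vymid,llglw] -> 13 lines: bdy xjail kjr cewo obgap vymid llglw xhe hdh oqq oajr drnq dblxv
Hunk 2: at line 1 remove [kjr,cewo] add [asctf,lgjse] -> 13 lines: bdy xjail asctf lgjse obgap vymid llglw xhe hdh oqq oajr drnq dblxv
Hunk 3: at line 3 remove [obgap,vymid] add [avm,drnm] -> 13 lines: bdy xjail asctf lgjse avm drnm llglw xhe hdh oqq oajr drnq dblxv
Hunk 4: at line 5 remove [drnm,llglw] add [reii] -> 12 lines: bdy xjail asctf lgjse avm reii xhe hdh oqq oajr drnq dblxv
Hunk 5: at line 3 remove [avm] add [moqwm,zsnnj,akpnp] -> 14 lines: bdy xjail asctf lgjse moqwm zsnnj akpnp reii xhe hdh oqq oajr drnq dblxv
Hunk 6: at line 9 remove [hdh,oqq,oajr] add [bcrk,ljma] -> 13 lines: bdy xjail asctf lgjse moqwm zsnnj akpnp reii xhe bcrk ljma drnq dblxv
Hunk 7: at line 8 remove [xhe,bcrk,ljma] add [bgbxh,inu] -> 12 lines: bdy xjail asctf lgjse moqwm zsnnj akpnp reii bgbxh inu drnq dblxv
Final line count: 12

Answer: 12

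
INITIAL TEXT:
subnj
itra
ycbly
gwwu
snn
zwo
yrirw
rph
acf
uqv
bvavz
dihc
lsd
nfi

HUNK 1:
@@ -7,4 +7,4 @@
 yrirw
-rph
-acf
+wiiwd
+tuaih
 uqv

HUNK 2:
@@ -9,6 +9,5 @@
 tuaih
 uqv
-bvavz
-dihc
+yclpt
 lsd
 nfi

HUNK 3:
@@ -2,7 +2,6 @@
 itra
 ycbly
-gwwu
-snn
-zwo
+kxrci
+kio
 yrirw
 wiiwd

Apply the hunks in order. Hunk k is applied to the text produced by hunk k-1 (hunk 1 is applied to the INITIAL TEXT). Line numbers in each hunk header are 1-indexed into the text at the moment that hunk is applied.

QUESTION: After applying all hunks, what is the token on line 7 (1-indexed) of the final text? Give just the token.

Hunk 1: at line 7 remove [rph,acf] add [wiiwd,tuaih] -> 14 lines: subnj itra ycbly gwwu snn zwo yrirw wiiwd tuaih uqv bvavz dihc lsd nfi
Hunk 2: at line 9 remove [bvavz,dihc] add [yclpt] -> 13 lines: subnj itra ycbly gwwu snn zwo yrirw wiiwd tuaih uqv yclpt lsd nfi
Hunk 3: at line 2 remove [gwwu,snn,zwo] add [kxrci,kio] -> 12 lines: subnj itra ycbly kxrci kio yrirw wiiwd tuaih uqv yclpt lsd nfi
Final line 7: wiiwd

Answer: wiiwd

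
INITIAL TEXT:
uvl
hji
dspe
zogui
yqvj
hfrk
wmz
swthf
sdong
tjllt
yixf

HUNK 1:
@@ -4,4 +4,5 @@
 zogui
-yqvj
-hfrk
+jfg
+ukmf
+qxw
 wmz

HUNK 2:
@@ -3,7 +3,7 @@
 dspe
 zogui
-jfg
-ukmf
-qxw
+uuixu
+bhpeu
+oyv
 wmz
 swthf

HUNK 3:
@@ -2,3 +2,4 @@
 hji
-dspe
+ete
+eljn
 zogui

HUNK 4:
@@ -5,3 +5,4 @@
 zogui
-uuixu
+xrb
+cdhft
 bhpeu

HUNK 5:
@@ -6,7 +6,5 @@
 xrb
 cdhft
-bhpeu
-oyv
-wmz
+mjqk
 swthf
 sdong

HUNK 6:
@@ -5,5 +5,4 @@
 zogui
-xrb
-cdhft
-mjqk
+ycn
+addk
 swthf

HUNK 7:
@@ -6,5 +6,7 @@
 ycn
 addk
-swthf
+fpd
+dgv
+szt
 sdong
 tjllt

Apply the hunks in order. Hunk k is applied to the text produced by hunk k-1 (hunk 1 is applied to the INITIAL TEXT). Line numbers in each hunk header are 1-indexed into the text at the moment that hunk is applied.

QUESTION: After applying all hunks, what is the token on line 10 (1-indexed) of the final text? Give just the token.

Hunk 1: at line 4 remove [yqvj,hfrk] add [jfg,ukmf,qxw] -> 12 lines: uvl hji dspe zogui jfg ukmf qxw wmz swthf sdong tjllt yixf
Hunk 2: at line 3 remove [jfg,ukmf,qxw] add [uuixu,bhpeu,oyv] -> 12 lines: uvl hji dspe zogui uuixu bhpeu oyv wmz swthf sdong tjllt yixf
Hunk 3: at line 2 remove [dspe] add [ete,eljn] -> 13 lines: uvl hji ete eljn zogui uuixu bhpeu oyv wmz swthf sdong tjllt yixf
Hunk 4: at line 5 remove [uuixu] add [xrb,cdhft] -> 14 lines: uvl hji ete eljn zogui xrb cdhft bhpeu oyv wmz swthf sdong tjllt yixf
Hunk 5: at line 6 remove [bhpeu,oyv,wmz] add [mjqk] -> 12 lines: uvl hji ete eljn zogui xrb cdhft mjqk swthf sdong tjllt yixf
Hunk 6: at line 5 remove [xrb,cdhft,mjqk] add [ycn,addk] -> 11 lines: uvl hji ete eljn zogui ycn addk swthf sdong tjllt yixf
Hunk 7: at line 6 remove [swthf] add [fpd,dgv,szt] -> 13 lines: uvl hji ete eljn zogui ycn addk fpd dgv szt sdong tjllt yixf
Final line 10: szt

Answer: szt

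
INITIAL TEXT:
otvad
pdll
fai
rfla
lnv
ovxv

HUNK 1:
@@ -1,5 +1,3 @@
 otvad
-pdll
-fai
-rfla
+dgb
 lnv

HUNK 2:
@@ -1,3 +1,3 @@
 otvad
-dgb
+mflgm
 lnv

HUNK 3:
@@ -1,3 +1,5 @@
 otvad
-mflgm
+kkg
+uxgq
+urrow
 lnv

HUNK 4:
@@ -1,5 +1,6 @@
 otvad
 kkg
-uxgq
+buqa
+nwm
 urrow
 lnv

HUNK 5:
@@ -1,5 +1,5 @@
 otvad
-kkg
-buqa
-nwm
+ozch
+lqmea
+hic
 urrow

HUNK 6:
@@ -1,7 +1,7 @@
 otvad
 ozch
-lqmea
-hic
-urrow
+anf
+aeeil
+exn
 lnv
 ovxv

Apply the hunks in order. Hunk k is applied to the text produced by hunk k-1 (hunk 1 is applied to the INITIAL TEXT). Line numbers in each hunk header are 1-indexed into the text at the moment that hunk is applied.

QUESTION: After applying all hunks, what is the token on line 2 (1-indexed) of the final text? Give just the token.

Hunk 1: at line 1 remove [pdll,fai,rfla] add [dgb] -> 4 lines: otvad dgb lnv ovxv
Hunk 2: at line 1 remove [dgb] add [mflgm] -> 4 lines: otvad mflgm lnv ovxv
Hunk 3: at line 1 remove [mflgm] add [kkg,uxgq,urrow] -> 6 lines: otvad kkg uxgq urrow lnv ovxv
Hunk 4: at line 1 remove [uxgq] add [buqa,nwm] -> 7 lines: otvad kkg buqa nwm urrow lnv ovxv
Hunk 5: at line 1 remove [kkg,buqa,nwm] add [ozch,lqmea,hic] -> 7 lines: otvad ozch lqmea hic urrow lnv ovxv
Hunk 6: at line 1 remove [lqmea,hic,urrow] add [anf,aeeil,exn] -> 7 lines: otvad ozch anf aeeil exn lnv ovxv
Final line 2: ozch

Answer: ozch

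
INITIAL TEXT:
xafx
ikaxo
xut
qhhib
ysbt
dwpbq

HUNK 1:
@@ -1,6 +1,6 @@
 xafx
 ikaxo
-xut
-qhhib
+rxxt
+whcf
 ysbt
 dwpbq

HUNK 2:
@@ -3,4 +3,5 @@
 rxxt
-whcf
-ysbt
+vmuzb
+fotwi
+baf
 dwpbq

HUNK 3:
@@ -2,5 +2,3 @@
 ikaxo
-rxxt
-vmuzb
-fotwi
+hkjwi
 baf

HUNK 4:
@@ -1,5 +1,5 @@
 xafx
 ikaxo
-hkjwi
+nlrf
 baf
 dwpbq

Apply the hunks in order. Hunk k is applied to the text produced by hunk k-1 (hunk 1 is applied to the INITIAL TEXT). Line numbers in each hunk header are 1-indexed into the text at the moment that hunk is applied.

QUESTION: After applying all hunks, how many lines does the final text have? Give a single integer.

Hunk 1: at line 1 remove [xut,qhhib] add [rxxt,whcf] -> 6 lines: xafx ikaxo rxxt whcf ysbt dwpbq
Hunk 2: at line 3 remove [whcf,ysbt] add [vmuzb,fotwi,baf] -> 7 lines: xafx ikaxo rxxt vmuzb fotwi baf dwpbq
Hunk 3: at line 2 remove [rxxt,vmuzb,fotwi] add [hkjwi] -> 5 lines: xafx ikaxo hkjwi baf dwpbq
Hunk 4: at line 1 remove [hkjwi] add [nlrf] -> 5 lines: xafx ikaxo nlrf baf dwpbq
Final line count: 5

Answer: 5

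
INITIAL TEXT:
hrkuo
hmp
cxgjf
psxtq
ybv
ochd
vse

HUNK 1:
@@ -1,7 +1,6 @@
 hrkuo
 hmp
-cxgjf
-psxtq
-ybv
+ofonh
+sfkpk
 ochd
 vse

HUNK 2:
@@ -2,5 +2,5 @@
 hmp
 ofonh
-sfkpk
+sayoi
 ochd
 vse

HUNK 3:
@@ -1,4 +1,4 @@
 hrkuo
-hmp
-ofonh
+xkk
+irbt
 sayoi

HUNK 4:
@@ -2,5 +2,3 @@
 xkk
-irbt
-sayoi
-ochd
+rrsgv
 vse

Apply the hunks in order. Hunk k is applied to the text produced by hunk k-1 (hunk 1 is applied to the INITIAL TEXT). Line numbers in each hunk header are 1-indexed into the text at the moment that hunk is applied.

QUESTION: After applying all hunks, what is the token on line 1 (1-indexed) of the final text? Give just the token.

Answer: hrkuo

Derivation:
Hunk 1: at line 1 remove [cxgjf,psxtq,ybv] add [ofonh,sfkpk] -> 6 lines: hrkuo hmp ofonh sfkpk ochd vse
Hunk 2: at line 2 remove [sfkpk] add [sayoi] -> 6 lines: hrkuo hmp ofonh sayoi ochd vse
Hunk 3: at line 1 remove [hmp,ofonh] add [xkk,irbt] -> 6 lines: hrkuo xkk irbt sayoi ochd vse
Hunk 4: at line 2 remove [irbt,sayoi,ochd] add [rrsgv] -> 4 lines: hrkuo xkk rrsgv vse
Final line 1: hrkuo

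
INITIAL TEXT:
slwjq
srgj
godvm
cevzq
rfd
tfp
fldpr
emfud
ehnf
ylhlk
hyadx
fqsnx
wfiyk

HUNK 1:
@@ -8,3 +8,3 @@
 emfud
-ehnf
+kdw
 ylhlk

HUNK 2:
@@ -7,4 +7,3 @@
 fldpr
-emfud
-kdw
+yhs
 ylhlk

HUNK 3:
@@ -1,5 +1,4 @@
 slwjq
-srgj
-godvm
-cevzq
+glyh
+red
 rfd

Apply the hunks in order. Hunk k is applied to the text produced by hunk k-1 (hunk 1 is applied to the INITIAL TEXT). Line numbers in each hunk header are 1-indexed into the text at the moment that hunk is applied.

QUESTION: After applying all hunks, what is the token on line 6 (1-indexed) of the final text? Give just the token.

Hunk 1: at line 8 remove [ehnf] add [kdw] -> 13 lines: slwjq srgj godvm cevzq rfd tfp fldpr emfud kdw ylhlk hyadx fqsnx wfiyk
Hunk 2: at line 7 remove [emfud,kdw] add [yhs] -> 12 lines: slwjq srgj godvm cevzq rfd tfp fldpr yhs ylhlk hyadx fqsnx wfiyk
Hunk 3: at line 1 remove [srgj,godvm,cevzq] add [glyh,red] -> 11 lines: slwjq glyh red rfd tfp fldpr yhs ylhlk hyadx fqsnx wfiyk
Final line 6: fldpr

Answer: fldpr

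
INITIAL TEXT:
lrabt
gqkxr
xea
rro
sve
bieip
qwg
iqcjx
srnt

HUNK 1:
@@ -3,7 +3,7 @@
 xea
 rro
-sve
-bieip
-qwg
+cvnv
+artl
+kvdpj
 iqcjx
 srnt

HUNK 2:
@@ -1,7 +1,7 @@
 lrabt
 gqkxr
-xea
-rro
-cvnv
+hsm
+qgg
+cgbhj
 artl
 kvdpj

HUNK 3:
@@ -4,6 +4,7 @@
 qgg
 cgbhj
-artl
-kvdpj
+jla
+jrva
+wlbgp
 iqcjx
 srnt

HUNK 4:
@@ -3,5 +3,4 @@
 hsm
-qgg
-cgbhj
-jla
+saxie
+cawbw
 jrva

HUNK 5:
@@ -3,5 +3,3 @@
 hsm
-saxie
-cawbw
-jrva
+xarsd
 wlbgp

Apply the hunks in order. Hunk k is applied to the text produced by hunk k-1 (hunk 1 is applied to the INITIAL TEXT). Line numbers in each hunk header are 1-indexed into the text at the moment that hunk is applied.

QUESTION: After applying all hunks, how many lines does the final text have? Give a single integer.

Answer: 7

Derivation:
Hunk 1: at line 3 remove [sve,bieip,qwg] add [cvnv,artl,kvdpj] -> 9 lines: lrabt gqkxr xea rro cvnv artl kvdpj iqcjx srnt
Hunk 2: at line 1 remove [xea,rro,cvnv] add [hsm,qgg,cgbhj] -> 9 lines: lrabt gqkxr hsm qgg cgbhj artl kvdpj iqcjx srnt
Hunk 3: at line 4 remove [artl,kvdpj] add [jla,jrva,wlbgp] -> 10 lines: lrabt gqkxr hsm qgg cgbhj jla jrva wlbgp iqcjx srnt
Hunk 4: at line 3 remove [qgg,cgbhj,jla] add [saxie,cawbw] -> 9 lines: lrabt gqkxr hsm saxie cawbw jrva wlbgp iqcjx srnt
Hunk 5: at line 3 remove [saxie,cawbw,jrva] add [xarsd] -> 7 lines: lrabt gqkxr hsm xarsd wlbgp iqcjx srnt
Final line count: 7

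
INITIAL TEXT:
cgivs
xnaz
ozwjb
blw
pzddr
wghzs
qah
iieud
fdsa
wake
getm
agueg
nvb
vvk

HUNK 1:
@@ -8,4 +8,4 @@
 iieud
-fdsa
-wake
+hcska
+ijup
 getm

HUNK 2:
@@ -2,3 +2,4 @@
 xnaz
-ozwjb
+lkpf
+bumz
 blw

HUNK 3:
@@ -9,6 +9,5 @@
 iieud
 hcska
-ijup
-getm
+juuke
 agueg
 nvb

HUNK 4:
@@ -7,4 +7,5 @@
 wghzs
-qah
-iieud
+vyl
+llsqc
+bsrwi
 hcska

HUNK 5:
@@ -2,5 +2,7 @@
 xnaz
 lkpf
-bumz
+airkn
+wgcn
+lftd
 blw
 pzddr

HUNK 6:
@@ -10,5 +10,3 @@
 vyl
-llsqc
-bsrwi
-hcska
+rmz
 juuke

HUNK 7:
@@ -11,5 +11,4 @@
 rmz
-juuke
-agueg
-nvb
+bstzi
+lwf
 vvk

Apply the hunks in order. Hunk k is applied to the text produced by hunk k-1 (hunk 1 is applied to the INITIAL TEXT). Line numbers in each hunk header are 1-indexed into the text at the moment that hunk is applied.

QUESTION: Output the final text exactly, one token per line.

Answer: cgivs
xnaz
lkpf
airkn
wgcn
lftd
blw
pzddr
wghzs
vyl
rmz
bstzi
lwf
vvk

Derivation:
Hunk 1: at line 8 remove [fdsa,wake] add [hcska,ijup] -> 14 lines: cgivs xnaz ozwjb blw pzddr wghzs qah iieud hcska ijup getm agueg nvb vvk
Hunk 2: at line 2 remove [ozwjb] add [lkpf,bumz] -> 15 lines: cgivs xnaz lkpf bumz blw pzddr wghzs qah iieud hcska ijup getm agueg nvb vvk
Hunk 3: at line 9 remove [ijup,getm] add [juuke] -> 14 lines: cgivs xnaz lkpf bumz blw pzddr wghzs qah iieud hcska juuke agueg nvb vvk
Hunk 4: at line 7 remove [qah,iieud] add [vyl,llsqc,bsrwi] -> 15 lines: cgivs xnaz lkpf bumz blw pzddr wghzs vyl llsqc bsrwi hcska juuke agueg nvb vvk
Hunk 5: at line 2 remove [bumz] add [airkn,wgcn,lftd] -> 17 lines: cgivs xnaz lkpf airkn wgcn lftd blw pzddr wghzs vyl llsqc bsrwi hcska juuke agueg nvb vvk
Hunk 6: at line 10 remove [llsqc,bsrwi,hcska] add [rmz] -> 15 lines: cgivs xnaz lkpf airkn wgcn lftd blw pzddr wghzs vyl rmz juuke agueg nvb vvk
Hunk 7: at line 11 remove [juuke,agueg,nvb] add [bstzi,lwf] -> 14 lines: cgivs xnaz lkpf airkn wgcn lftd blw pzddr wghzs vyl rmz bstzi lwf vvk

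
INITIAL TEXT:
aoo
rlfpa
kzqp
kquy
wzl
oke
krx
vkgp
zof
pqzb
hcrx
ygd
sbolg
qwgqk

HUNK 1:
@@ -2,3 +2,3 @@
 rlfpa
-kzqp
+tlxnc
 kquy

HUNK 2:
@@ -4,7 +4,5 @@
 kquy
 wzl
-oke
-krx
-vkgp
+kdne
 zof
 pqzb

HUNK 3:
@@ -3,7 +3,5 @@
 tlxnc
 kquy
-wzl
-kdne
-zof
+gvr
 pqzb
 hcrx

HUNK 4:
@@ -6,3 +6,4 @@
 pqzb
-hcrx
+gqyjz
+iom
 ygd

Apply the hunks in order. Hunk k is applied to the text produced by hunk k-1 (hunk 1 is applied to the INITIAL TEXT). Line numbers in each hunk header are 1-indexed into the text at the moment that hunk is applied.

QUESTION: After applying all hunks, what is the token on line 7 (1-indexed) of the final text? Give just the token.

Hunk 1: at line 2 remove [kzqp] add [tlxnc] -> 14 lines: aoo rlfpa tlxnc kquy wzl oke krx vkgp zof pqzb hcrx ygd sbolg qwgqk
Hunk 2: at line 4 remove [oke,krx,vkgp] add [kdne] -> 12 lines: aoo rlfpa tlxnc kquy wzl kdne zof pqzb hcrx ygd sbolg qwgqk
Hunk 3: at line 3 remove [wzl,kdne,zof] add [gvr] -> 10 lines: aoo rlfpa tlxnc kquy gvr pqzb hcrx ygd sbolg qwgqk
Hunk 4: at line 6 remove [hcrx] add [gqyjz,iom] -> 11 lines: aoo rlfpa tlxnc kquy gvr pqzb gqyjz iom ygd sbolg qwgqk
Final line 7: gqyjz

Answer: gqyjz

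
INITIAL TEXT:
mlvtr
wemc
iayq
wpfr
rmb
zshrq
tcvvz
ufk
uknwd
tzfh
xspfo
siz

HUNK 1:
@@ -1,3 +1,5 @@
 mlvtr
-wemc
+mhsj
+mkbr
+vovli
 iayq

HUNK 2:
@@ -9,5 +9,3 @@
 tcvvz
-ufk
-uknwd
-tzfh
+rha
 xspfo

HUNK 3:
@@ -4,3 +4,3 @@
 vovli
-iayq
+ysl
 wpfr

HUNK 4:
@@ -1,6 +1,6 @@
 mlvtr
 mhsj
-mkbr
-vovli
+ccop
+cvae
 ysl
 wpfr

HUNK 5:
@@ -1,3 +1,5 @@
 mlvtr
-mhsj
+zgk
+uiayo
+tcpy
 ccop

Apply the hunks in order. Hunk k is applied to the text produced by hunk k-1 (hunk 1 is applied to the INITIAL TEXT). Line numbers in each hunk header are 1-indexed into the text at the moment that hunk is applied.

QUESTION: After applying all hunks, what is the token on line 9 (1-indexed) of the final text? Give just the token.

Answer: rmb

Derivation:
Hunk 1: at line 1 remove [wemc] add [mhsj,mkbr,vovli] -> 14 lines: mlvtr mhsj mkbr vovli iayq wpfr rmb zshrq tcvvz ufk uknwd tzfh xspfo siz
Hunk 2: at line 9 remove [ufk,uknwd,tzfh] add [rha] -> 12 lines: mlvtr mhsj mkbr vovli iayq wpfr rmb zshrq tcvvz rha xspfo siz
Hunk 3: at line 4 remove [iayq] add [ysl] -> 12 lines: mlvtr mhsj mkbr vovli ysl wpfr rmb zshrq tcvvz rha xspfo siz
Hunk 4: at line 1 remove [mkbr,vovli] add [ccop,cvae] -> 12 lines: mlvtr mhsj ccop cvae ysl wpfr rmb zshrq tcvvz rha xspfo siz
Hunk 5: at line 1 remove [mhsj] add [zgk,uiayo,tcpy] -> 14 lines: mlvtr zgk uiayo tcpy ccop cvae ysl wpfr rmb zshrq tcvvz rha xspfo siz
Final line 9: rmb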